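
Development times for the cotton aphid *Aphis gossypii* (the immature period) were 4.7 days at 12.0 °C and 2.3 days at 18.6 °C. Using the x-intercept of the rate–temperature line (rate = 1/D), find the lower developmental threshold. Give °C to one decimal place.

Under the model K = D·(T − T_b), so D₁·(T₁ − T_b) = D₂·(T₂ − T_b).
4.7·(12.0 − T_b) = 2.3·(18.6 − T_b)
T_b = (4.7·12.0 − 2.3·18.6) / (4.7 − 2.3) = 13.62 / 2.4 = 5.675 °C ≈ 5.7 °C.

5.7 °C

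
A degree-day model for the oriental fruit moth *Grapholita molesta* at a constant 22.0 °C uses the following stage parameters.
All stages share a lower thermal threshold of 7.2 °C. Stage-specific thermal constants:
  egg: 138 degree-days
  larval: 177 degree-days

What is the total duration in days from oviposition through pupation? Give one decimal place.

21.3 days

Daily accumulation at 22.0 °C = 22.0 − 7.2 = 14.8 DD/day.
Total K = 138 + 177 = 315 DD.
Total duration = 315 / 14.8 = 21.284 ≈ 21.3 days.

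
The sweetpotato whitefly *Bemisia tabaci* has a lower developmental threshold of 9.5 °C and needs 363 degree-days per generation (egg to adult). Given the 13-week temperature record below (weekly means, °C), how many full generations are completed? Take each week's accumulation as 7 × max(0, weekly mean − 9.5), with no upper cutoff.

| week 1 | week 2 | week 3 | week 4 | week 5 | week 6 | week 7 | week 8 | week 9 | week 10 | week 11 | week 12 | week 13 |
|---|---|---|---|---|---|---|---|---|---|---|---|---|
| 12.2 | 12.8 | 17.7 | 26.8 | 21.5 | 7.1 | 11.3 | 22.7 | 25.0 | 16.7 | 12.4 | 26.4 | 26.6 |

2 generations

Weekly DD (7 × max(0, T̄ − 9.5)): 18.9, 23.1, 57.4, 121.1, 84.0, 0.0, 12.6, 92.4, 108.5, 50.4, 20.3, 118.3, 119.7.
Season total = 826.7 DD.
Complete generations = ⌊826.7 / 363⌋ = 2.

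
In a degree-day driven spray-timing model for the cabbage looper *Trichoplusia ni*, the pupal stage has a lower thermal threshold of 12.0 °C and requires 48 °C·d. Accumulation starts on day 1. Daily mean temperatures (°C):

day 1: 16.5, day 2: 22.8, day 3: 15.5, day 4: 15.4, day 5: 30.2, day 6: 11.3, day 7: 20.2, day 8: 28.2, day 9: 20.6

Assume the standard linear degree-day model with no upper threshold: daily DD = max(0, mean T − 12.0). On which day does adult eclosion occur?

Daily DD above 12.0 °C: 4.5, 10.8, 3.5, 3.4, 18.2, 0.0, 8.2, 16.2, 8.6.
Cumulative: 4.5, 15.3, 18.8, 22.2, 40.4, 40.4, 48.6, 64.8, 73.4.
The total first reaches 48 DD on day 7.

day 7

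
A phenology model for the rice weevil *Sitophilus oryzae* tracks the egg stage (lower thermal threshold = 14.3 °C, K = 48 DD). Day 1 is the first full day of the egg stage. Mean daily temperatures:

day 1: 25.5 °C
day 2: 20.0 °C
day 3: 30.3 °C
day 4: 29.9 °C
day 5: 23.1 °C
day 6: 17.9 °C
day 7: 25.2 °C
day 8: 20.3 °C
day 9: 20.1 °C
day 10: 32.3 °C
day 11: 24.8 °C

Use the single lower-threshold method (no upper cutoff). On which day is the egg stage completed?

day 4

Daily DD above 14.3 °C: 11.2, 5.7, 16.0, 15.6, 8.8, 3.6, 10.9, 6.0, 5.8, 18.0, 10.5.
Cumulative: 11.2, 16.9, 32.9, 48.5, 57.3, 60.9, 71.8, 77.8, 83.6, 101.6, 112.1.
The total first reaches 48 DD on day 4.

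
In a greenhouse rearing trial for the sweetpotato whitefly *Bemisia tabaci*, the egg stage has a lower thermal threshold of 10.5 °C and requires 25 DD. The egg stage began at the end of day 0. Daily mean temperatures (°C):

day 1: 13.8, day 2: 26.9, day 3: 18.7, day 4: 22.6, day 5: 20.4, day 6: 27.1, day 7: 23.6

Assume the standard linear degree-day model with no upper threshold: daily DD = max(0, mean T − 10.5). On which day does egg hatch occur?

Daily DD above 10.5 °C: 3.3, 16.4, 8.2, 12.1, 9.9, 16.6, 13.1.
Cumulative: 3.3, 19.7, 27.9, 40.0, 49.9, 66.5, 79.6.
The total first reaches 25 DD on day 3.

day 3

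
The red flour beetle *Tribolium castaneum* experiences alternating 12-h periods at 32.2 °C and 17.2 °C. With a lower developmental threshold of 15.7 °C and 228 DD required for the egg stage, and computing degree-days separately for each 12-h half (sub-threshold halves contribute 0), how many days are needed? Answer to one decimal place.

Day half: max(0, 32.2 − 15.7) × 0.5 = 16.5 × 0.5 = 8.25 DD.
Night half: max(0, 17.2 − 15.7) × 0.5 = 1.5 × 0.5 = 0.75 DD.
Per 24 h: 9.00 DD/day.
Duration = 228 / 9.00 = 25.333 ≈ 25.3 days.

25.3 days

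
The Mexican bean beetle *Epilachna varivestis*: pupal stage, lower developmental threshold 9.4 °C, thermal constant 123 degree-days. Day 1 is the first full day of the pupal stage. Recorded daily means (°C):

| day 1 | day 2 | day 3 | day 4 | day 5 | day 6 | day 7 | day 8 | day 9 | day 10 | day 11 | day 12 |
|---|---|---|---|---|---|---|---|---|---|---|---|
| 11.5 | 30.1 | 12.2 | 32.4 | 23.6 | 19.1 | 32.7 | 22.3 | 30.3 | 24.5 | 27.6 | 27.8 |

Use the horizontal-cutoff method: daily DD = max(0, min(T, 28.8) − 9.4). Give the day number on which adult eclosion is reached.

day 10

Daily DD above 9.4 °C (capped at 19.4): 2.1, 19.4, 2.8, 19.4, 14.2, 9.7, 19.4, 12.9, 19.4, 15.1, 18.2, 18.4.
Cumulative: 2.1, 21.5, 24.3, 43.7, 57.9, 67.6, 87.0, 99.9, 119.3, 134.4, 152.6, 171.0.
The total first reaches 123 DD on day 10.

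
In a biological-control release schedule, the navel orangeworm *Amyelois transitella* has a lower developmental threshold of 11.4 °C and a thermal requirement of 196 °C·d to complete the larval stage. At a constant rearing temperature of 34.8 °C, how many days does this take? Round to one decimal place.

8.4 days

Daily accumulation = 34.8 − 11.4 = 23.4 DD/day.
Duration = 196 / 23.4 = 8.376 ≈ 8.4 days.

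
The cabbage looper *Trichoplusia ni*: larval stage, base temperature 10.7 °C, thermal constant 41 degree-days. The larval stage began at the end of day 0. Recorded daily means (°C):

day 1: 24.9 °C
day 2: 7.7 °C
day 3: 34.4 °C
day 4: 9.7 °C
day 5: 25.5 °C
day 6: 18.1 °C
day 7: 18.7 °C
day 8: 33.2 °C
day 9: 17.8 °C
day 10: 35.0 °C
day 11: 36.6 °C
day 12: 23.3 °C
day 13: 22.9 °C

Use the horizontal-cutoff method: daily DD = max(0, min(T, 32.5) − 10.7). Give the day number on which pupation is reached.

Daily DD above 10.7 °C (capped at 21.8): 14.2, 0.0, 21.8, 0.0, 14.8, 7.4, 8.0, 21.8, 7.1, 21.8, 21.8, 12.6, 12.2.
Cumulative: 14.2, 14.2, 36.0, 36.0, 50.8, 58.2, 66.2, 88.0, 95.1, 116.9, 138.7, 151.3, 163.5.
The total first reaches 41 DD on day 5.

day 5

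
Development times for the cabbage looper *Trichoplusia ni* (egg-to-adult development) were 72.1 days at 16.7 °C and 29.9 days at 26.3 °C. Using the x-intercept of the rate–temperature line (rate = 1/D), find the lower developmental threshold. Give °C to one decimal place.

Under the model K = D·(T − T_b), so D₁·(T₁ − T_b) = D₂·(T₂ − T_b).
72.1·(16.7 − T_b) = 29.9·(26.3 − T_b)
T_b = (72.1·16.7 − 29.9·26.3) / (72.1 − 29.9) = 417.70 / 42.2 = 9.898 °C ≈ 9.9 °C.

9.9 °C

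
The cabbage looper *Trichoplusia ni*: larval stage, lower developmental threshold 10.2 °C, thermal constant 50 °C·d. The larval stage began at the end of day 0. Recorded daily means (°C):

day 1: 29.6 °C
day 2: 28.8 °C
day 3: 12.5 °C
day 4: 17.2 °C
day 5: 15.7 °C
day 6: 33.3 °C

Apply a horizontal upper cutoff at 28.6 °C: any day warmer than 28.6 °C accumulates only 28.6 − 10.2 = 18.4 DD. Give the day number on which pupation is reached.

day 5

Daily DD above 10.2 °C (capped at 18.4): 18.4, 18.4, 2.3, 7.0, 5.5, 18.4.
Cumulative: 18.4, 36.8, 39.1, 46.1, 51.6, 70.0.
The total first reaches 50 DD on day 5.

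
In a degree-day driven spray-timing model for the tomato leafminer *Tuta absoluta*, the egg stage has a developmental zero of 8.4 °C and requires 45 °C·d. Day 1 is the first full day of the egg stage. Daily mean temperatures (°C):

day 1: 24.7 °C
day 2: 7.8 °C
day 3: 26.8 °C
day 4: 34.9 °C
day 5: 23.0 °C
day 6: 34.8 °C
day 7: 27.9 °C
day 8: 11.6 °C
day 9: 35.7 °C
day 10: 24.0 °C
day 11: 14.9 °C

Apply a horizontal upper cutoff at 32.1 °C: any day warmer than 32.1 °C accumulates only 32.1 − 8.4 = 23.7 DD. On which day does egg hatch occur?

Daily DD above 8.4 °C (capped at 23.7): 16.3, 0.0, 18.4, 23.7, 14.6, 23.7, 19.5, 3.2, 23.7, 15.6, 6.5.
Cumulative: 16.3, 16.3, 34.7, 58.4, 73.0, 96.7, 116.2, 119.4, 143.1, 158.7, 165.2.
The total first reaches 45 DD on day 4.

day 4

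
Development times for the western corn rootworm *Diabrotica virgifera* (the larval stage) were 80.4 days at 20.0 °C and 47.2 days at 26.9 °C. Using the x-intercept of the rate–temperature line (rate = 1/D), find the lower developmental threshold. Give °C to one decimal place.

10.2 °C

Equal thermal constants: D₁(T₁ − T_b) = D₂(T₂ − T_b).
80.4·(20.0 − T_b) = 47.2·(26.9 − T_b)
T_b = (80.4·20.0 − 47.2·26.9) / (80.4 − 47.2) = 338.32 / 33.2 = 10.190 °C ≈ 10.2 °C.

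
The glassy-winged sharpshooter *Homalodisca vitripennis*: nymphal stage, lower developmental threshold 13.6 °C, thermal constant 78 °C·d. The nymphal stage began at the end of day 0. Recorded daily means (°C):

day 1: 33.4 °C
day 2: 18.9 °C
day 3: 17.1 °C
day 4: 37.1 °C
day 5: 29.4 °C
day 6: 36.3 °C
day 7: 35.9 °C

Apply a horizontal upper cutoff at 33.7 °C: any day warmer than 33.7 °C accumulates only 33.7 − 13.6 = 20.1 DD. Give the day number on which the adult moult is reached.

day 6

Daily DD above 13.6 °C (capped at 20.1): 19.8, 5.3, 3.5, 20.1, 15.8, 20.1, 20.1.
Cumulative: 19.8, 25.1, 28.6, 48.7, 64.5, 84.6, 104.7.
The total first reaches 78 DD on day 6.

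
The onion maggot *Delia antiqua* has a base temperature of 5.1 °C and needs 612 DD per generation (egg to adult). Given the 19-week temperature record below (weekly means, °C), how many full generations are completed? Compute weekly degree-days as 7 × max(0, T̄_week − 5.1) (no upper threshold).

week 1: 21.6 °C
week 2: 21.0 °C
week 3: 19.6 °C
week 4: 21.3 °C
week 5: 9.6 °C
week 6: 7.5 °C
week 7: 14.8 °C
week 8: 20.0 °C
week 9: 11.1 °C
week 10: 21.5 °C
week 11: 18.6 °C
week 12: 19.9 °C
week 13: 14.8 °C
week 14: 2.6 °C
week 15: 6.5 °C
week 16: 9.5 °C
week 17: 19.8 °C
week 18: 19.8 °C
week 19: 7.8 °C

Weekly DD (7 × max(0, T̄ − 5.1)): 115.5, 111.3, 101.5, 113.4, 31.5, 16.8, 67.9, 104.3, 42.0, 114.8, 94.5, 103.6, 67.9, 0.0, 9.8, 30.8, 102.9, 102.9, 18.9.
Season total = 1350.3 DD.
Complete generations = ⌊1350.3 / 612⌋ = 2.

2 generations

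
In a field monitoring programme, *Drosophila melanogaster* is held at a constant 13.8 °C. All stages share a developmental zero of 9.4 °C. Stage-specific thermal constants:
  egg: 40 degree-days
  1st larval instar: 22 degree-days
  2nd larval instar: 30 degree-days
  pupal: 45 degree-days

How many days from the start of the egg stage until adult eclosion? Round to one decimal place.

31.1 days

Daily accumulation at 13.8 °C = 13.8 − 9.4 = 4.4 DD/day.
Total K = 40 + 22 + 30 + 45 = 137 DD.
Total duration = 137 / 4.4 = 31.136 ≈ 31.1 days.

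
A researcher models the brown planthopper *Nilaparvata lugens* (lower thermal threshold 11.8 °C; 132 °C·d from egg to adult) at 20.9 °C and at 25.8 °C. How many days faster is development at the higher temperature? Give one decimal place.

At 20.9 °C: 132 / (20.9 − 11.8) = 132 / 9.1 = 14.505 d.
At 25.8 °C: 132 / (25.8 − 11.8) = 132 / 14.0 = 9.429 d.
Difference = |14.505 − 9.429| = 5.077 ≈ 5.1 days.

5.1 days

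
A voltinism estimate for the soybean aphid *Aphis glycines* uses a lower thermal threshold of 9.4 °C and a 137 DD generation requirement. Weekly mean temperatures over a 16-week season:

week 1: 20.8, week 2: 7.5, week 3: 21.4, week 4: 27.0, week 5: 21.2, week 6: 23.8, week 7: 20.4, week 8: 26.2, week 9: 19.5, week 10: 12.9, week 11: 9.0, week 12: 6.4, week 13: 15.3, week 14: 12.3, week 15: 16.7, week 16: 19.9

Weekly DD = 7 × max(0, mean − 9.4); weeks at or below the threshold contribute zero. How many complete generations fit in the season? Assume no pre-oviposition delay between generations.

Weekly DD (7 × max(0, T̄ − 9.4)): 79.8, 0.0, 84.0, 123.2, 82.6, 100.8, 77.0, 117.6, 70.7, 24.5, 0.0, 0.0, 41.3, 20.3, 51.1, 73.5.
Season total = 946.4 DD.
Complete generations = ⌊946.4 / 137⌋ = 6.

6 generations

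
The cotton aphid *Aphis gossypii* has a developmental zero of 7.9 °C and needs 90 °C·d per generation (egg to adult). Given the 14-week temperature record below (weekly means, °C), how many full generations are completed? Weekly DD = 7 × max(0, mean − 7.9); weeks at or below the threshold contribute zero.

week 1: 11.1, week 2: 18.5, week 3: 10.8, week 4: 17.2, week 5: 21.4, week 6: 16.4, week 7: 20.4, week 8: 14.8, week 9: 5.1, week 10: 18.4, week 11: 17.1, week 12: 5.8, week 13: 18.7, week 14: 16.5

8 generations

Weekly DD (7 × max(0, T̄ − 7.9)): 22.4, 74.2, 20.3, 65.1, 94.5, 59.5, 87.5, 48.3, 0.0, 73.5, 64.4, 0.0, 75.6, 60.2.
Season total = 745.5 DD.
Complete generations = ⌊745.5 / 90⌋ = 8.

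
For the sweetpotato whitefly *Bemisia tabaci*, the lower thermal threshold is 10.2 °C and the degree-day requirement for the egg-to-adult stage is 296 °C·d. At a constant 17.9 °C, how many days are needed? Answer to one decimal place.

38.4 days

Daily accumulation = 17.9 − 10.2 = 7.7 DD/day.
Duration = 296 / 7.7 = 38.442 ≈ 38.4 days.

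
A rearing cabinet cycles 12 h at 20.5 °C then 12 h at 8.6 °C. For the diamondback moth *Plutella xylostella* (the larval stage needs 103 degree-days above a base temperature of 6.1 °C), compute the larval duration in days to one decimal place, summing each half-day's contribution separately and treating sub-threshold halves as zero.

12.2 days

Day half: max(0, 20.5 − 6.1) × 0.5 = 14.4 × 0.5 = 7.20 DD.
Night half: max(0, 8.6 − 6.1) × 0.5 = 2.5 × 0.5 = 1.25 DD.
Per 24 h: 8.45 DD/day.
Duration = 103 / 8.45 = 12.189 ≈ 12.2 days.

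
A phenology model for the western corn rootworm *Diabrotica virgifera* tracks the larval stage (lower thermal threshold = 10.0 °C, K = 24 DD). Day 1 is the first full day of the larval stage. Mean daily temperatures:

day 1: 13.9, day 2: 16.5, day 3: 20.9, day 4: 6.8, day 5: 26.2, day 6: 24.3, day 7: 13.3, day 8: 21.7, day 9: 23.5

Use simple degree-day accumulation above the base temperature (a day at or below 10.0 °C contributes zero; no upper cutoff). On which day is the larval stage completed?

Daily DD above 10.0 °C: 3.9, 6.5, 10.9, 0.0, 16.2, 14.3, 3.3, 11.7, 13.5.
Cumulative: 3.9, 10.4, 21.3, 21.3, 37.5, 51.8, 55.1, 66.8, 80.3.
The total first reaches 24 DD on day 5.

day 5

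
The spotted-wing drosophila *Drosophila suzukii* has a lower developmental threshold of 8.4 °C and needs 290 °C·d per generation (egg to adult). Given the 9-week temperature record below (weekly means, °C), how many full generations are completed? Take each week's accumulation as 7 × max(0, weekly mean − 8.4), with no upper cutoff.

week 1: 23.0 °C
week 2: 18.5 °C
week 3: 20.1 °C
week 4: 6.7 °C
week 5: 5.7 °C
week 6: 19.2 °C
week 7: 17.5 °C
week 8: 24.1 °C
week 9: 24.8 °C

Weekly DD (7 × max(0, T̄ − 8.4)): 102.2, 70.7, 81.9, 0.0, 0.0, 75.6, 63.7, 109.9, 114.8.
Season total = 618.8 DD.
Complete generations = ⌊618.8 / 290⌋ = 2.

2 generations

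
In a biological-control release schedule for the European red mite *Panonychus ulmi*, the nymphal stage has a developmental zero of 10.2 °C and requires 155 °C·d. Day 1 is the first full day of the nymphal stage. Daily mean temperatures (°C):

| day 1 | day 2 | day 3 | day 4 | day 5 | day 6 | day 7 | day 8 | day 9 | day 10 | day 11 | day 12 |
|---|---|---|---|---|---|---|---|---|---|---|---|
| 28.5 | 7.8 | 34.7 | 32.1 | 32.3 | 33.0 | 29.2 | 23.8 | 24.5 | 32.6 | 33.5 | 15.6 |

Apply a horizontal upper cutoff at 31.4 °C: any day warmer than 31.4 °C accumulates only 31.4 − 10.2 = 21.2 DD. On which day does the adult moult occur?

Daily DD above 10.2 °C (capped at 21.2): 18.3, 0.0, 21.2, 21.2, 21.2, 21.2, 19.0, 13.6, 14.3, 21.2, 21.2, 5.4.
Cumulative: 18.3, 18.3, 39.5, 60.7, 81.9, 103.1, 122.1, 135.7, 150.0, 171.2, 192.4, 197.8.
The total first reaches 155 DD on day 10.

day 10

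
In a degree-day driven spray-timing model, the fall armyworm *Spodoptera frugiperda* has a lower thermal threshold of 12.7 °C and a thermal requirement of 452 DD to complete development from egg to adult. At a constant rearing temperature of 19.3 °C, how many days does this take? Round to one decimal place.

68.5 days

Daily accumulation = 19.3 − 12.7 = 6.6 DD/day.
Duration = 452 / 6.6 = 68.485 ≈ 68.5 days.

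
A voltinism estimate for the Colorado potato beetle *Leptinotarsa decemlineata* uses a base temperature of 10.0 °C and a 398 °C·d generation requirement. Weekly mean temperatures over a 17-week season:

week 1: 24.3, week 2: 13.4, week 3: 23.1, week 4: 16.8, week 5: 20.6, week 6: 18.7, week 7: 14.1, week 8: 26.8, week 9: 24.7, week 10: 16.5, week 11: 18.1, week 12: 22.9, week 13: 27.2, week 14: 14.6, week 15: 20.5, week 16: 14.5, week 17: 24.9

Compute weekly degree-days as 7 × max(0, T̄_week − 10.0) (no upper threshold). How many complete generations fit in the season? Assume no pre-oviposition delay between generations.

3 generations

Weekly DD (7 × max(0, T̄ − 10.0)): 100.1, 23.8, 91.7, 47.6, 74.2, 60.9, 28.7, 117.6, 102.9, 45.5, 56.7, 90.3, 120.4, 32.2, 73.5, 31.5, 104.3.
Season total = 1201.9 DD.
Complete generations = ⌊1201.9 / 398⌋ = 3.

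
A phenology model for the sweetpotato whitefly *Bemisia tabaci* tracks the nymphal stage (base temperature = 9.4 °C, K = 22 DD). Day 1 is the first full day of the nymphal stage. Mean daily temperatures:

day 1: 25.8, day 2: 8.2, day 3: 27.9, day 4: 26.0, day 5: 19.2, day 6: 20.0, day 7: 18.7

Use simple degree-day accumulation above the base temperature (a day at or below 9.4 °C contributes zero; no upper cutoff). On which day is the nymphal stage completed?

Daily DD above 9.4 °C: 16.4, 0.0, 18.5, 16.6, 9.8, 10.6, 9.3.
Cumulative: 16.4, 16.4, 34.9, 51.5, 61.3, 71.9, 81.2.
The total first reaches 22 DD on day 3.

day 3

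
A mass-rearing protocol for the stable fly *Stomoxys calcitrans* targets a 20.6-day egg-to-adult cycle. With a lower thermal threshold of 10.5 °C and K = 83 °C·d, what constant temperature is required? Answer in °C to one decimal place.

14.5 °C

Required daily accumulation = 83 / 20.6 = 4.029 DD/day.
T = T_base + 4.029 = 10.5 + 4.029 = 14.529 ≈ 14.5 °C.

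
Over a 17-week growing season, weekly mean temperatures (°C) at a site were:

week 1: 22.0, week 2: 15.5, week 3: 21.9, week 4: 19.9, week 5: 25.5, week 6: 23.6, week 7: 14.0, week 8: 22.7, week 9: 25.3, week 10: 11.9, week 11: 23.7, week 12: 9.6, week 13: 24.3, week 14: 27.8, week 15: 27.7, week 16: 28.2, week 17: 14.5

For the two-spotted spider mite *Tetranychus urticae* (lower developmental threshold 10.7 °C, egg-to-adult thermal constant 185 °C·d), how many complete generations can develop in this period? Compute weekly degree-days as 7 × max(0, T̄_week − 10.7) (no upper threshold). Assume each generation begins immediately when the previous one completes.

Weekly DD (7 × max(0, T̄ − 10.7)): 79.1, 33.6, 78.4, 64.4, 103.6, 90.3, 23.1, 84.0, 102.2, 8.4, 91.0, 0.0, 95.2, 119.7, 119.0, 122.5, 26.6.
Season total = 1241.1 DD.
Complete generations = ⌊1241.1 / 185⌋ = 6.

6 generations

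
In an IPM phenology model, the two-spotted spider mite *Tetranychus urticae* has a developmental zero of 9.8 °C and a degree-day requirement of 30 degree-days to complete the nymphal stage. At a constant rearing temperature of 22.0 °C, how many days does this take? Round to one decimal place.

Daily accumulation = 22.0 − 9.8 = 12.2 DD/day.
Duration = 30 / 12.2 = 2.459 ≈ 2.5 days.

2.5 days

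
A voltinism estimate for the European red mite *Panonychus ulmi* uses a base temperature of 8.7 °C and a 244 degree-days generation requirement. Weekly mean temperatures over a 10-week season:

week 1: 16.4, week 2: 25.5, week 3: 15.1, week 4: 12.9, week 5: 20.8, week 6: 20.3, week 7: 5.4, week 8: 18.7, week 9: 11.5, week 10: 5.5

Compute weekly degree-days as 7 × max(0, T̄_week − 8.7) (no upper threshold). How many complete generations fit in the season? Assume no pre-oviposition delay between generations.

2 generations

Weekly DD (7 × max(0, T̄ − 8.7)): 53.9, 117.6, 44.8, 29.4, 84.7, 81.2, 0.0, 70.0, 19.6, 0.0.
Season total = 501.2 DD.
Complete generations = ⌊501.2 / 244⌋ = 2.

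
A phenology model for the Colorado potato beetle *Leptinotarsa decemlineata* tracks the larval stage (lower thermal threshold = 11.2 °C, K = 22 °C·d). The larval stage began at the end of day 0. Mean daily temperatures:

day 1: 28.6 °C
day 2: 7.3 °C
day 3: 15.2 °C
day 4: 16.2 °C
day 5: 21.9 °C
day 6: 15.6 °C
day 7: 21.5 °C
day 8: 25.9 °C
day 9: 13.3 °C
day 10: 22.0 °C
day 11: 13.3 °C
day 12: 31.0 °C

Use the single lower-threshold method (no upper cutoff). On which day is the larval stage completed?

day 4

Daily DD above 11.2 °C: 17.4, 0.0, 4.0, 5.0, 10.7, 4.4, 10.3, 14.7, 2.1, 10.8, 2.1, 19.8.
Cumulative: 17.4, 17.4, 21.4, 26.4, 37.1, 41.5, 51.8, 66.5, 68.6, 79.4, 81.5, 101.3.
The total first reaches 22 DD on day 4.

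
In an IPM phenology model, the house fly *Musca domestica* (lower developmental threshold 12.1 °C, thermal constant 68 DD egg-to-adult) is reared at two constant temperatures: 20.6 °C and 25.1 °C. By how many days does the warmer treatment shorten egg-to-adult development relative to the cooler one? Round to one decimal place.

2.8 days

At 20.6 °C: 68 / (20.6 − 12.1) = 68 / 8.5 = 8.000 d.
At 25.1 °C: 68 / (25.1 − 12.1) = 68 / 13.0 = 5.231 d.
Difference = |8.000 − 5.231| = 2.769 ≈ 2.8 days.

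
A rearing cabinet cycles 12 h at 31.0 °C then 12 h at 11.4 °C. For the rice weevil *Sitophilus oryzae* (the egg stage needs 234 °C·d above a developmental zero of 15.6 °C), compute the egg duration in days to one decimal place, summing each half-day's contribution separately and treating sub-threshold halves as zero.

Day half: max(0, 31.0 − 15.6) × 0.5 = 15.4 × 0.5 = 7.70 DD.
Night half: max(0, 11.4 − 15.6) × 0.5 = 0.0 × 0.5 = 0.00 DD.
Per 24 h: 7.70 DD/day.
Duration = 234 / 7.70 = 30.390 ≈ 30.4 days.

30.4 days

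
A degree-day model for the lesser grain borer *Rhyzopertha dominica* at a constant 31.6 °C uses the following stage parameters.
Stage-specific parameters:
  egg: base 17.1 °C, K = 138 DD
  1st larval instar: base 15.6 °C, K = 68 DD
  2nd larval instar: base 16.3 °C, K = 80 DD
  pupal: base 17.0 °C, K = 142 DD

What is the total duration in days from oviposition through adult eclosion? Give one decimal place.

egg: 138 / (31.6 − 17.1) = 138 / 14.5 = 9.517 d.
1st larval instar: 68 / (31.6 − 15.6) = 68 / 16.0 = 4.250 d.
2nd larval instar: 80 / (31.6 − 16.3) = 80 / 15.3 = 5.229 d.
pupal: 142 / (31.6 − 17.0) = 142 / 14.6 = 9.726 d.
Sum = 28.722 ≈ 28.7 days.

28.7 days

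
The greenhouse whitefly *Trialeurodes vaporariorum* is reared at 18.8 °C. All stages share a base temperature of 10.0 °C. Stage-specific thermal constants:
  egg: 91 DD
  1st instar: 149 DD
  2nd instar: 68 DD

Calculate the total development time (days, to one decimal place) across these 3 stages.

35.0 days

Daily accumulation at 18.8 °C = 18.8 − 10.0 = 8.8 DD/day.
Total K = 91 + 149 + 68 = 308 DD.
Total duration = 308 / 8.8 = 35.000 ≈ 35.0 days.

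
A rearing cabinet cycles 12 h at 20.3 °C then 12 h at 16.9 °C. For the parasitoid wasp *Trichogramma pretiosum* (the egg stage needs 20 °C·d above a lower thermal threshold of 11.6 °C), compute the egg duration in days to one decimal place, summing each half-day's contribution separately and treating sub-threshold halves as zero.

Day half: max(0, 20.3 − 11.6) × 0.5 = 8.7 × 0.5 = 4.35 DD.
Night half: max(0, 16.9 − 11.6) × 0.5 = 5.3 × 0.5 = 2.65 DD.
Per 24 h: 7.00 DD/day.
Duration = 20 / 7.00 = 2.857 ≈ 2.9 days.

2.9 days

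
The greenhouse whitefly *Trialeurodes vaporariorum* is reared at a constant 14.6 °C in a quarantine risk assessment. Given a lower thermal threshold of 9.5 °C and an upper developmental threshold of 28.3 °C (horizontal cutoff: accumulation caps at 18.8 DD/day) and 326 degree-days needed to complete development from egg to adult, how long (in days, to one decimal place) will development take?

Daily accumulation = 14.6 − 9.5 = 5.1 DD/day.
Duration = 326 / 5.1 = 63.922 ≈ 63.9 days.

63.9 days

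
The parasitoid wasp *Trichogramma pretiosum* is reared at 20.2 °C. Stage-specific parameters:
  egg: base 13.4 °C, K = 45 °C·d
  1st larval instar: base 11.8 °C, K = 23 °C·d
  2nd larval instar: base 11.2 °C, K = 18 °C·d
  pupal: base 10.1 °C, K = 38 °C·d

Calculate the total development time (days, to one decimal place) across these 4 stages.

15.1 days

egg: 45 / (20.2 − 13.4) = 45 / 6.8 = 6.618 d.
1st larval instar: 23 / (20.2 − 11.8) = 23 / 8.4 = 2.738 d.
2nd larval instar: 18 / (20.2 − 11.2) = 18 / 9.0 = 2.000 d.
pupal: 38 / (20.2 − 10.1) = 38 / 10.1 = 3.762 d.
Sum = 15.118 ≈ 15.1 days.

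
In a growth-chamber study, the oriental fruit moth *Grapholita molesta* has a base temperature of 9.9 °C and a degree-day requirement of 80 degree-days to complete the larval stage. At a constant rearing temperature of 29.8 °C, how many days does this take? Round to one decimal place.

4.0 days

Daily accumulation = 29.8 − 9.9 = 19.9 DD/day.
Duration = 80 / 19.9 = 4.020 ≈ 4.0 days.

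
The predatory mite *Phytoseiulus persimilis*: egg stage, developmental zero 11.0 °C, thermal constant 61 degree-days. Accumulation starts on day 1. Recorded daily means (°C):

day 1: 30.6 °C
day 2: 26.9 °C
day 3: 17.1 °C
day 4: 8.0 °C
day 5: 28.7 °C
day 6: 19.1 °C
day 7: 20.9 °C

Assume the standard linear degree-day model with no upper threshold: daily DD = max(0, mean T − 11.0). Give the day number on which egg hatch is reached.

day 6

Daily DD above 11.0 °C: 19.6, 15.9, 6.1, 0.0, 17.7, 8.1, 9.9.
Cumulative: 19.6, 35.5, 41.6, 41.6, 59.3, 67.4, 77.3.
The total first reaches 61 DD on day 6.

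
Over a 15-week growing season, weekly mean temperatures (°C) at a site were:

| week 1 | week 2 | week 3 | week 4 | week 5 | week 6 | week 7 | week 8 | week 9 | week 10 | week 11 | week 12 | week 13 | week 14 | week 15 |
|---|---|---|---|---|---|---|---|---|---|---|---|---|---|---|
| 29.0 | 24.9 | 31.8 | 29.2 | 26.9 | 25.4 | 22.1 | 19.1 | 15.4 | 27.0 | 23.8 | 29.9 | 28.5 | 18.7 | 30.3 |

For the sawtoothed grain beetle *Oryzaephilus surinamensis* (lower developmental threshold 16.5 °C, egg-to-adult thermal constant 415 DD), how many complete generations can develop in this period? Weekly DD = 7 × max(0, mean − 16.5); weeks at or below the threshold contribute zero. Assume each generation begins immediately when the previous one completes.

Weekly DD (7 × max(0, T̄ − 16.5)): 87.5, 58.8, 107.1, 88.9, 72.8, 62.3, 39.2, 18.2, 0.0, 73.5, 51.1, 93.8, 84.0, 15.4, 96.6.
Season total = 949.2 DD.
Complete generations = ⌊949.2 / 415⌋ = 2.

2 generations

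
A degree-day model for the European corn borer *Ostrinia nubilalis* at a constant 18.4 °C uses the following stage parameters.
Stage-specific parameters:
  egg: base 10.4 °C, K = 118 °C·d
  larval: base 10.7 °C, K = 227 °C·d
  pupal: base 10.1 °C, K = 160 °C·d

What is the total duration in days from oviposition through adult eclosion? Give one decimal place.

egg: 118 / (18.4 − 10.4) = 118 / 8.0 = 14.750 d.
larval: 227 / (18.4 − 10.7) = 227 / 7.7 = 29.481 d.
pupal: 160 / (18.4 − 10.1) = 160 / 8.3 = 19.277 d.
Sum = 63.508 ≈ 63.5 days.

63.5 days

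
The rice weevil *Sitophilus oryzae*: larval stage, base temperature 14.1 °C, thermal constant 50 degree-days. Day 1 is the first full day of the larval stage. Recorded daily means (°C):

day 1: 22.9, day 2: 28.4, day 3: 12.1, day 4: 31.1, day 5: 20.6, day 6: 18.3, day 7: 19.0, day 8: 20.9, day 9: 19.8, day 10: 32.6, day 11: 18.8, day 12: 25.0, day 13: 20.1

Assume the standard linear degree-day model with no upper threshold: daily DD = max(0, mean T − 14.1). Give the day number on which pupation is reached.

day 6

Daily DD above 14.1 °C: 8.8, 14.3, 0.0, 17.0, 6.5, 4.2, 4.9, 6.8, 5.7, 18.5, 4.7, 10.9, 6.0.
Cumulative: 8.8, 23.1, 23.1, 40.1, 46.6, 50.8, 55.7, 62.5, 68.2, 86.7, 91.4, 102.3, 108.3.
The total first reaches 50 DD on day 6.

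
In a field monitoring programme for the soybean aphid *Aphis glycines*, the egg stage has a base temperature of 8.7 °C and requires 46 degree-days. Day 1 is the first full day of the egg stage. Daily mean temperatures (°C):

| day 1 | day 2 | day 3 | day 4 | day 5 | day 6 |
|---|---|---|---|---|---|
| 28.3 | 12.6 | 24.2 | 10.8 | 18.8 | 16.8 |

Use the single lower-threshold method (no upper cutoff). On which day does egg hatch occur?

Daily DD above 8.7 °C: 19.6, 3.9, 15.5, 2.1, 10.1, 8.1.
Cumulative: 19.6, 23.5, 39.0, 41.1, 51.2, 59.3.
The total first reaches 46 DD on day 5.

day 5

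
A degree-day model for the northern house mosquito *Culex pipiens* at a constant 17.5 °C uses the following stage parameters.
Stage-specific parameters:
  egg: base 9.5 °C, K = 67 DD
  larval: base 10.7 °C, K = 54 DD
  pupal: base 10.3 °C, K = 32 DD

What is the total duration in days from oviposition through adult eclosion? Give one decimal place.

20.8 days

egg: 67 / (17.5 − 9.5) = 67 / 8.0 = 8.375 d.
larval: 54 / (17.5 − 10.7) = 54 / 6.8 = 7.941 d.
pupal: 32 / (17.5 − 10.3) = 32 / 7.2 = 4.444 d.
Sum = 20.761 ≈ 20.8 days.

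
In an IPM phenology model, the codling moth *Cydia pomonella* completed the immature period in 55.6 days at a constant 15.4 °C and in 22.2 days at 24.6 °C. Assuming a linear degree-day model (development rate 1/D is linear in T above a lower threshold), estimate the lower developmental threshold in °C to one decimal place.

9.3 °C

Equal thermal constants: D₁(T₁ − T_b) = D₂(T₂ − T_b).
55.6·(15.4 − T_b) = 22.2·(24.6 − T_b)
T_b = (55.6·15.4 − 22.2·24.6) / (55.6 − 22.2) = 310.12 / 33.4 = 9.285 °C ≈ 9.3 °C.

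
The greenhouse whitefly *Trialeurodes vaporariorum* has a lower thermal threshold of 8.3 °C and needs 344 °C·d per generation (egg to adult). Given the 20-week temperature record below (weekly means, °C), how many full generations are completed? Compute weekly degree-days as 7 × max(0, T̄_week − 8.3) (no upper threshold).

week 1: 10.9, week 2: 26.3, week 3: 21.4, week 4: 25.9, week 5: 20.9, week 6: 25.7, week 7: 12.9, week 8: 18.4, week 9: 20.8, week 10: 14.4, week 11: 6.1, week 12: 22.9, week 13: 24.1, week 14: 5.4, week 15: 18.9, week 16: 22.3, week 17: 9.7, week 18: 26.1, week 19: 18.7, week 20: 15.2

4 generations

Weekly DD (7 × max(0, T̄ − 8.3)): 18.2, 126.0, 91.7, 123.2, 88.2, 121.8, 32.2, 70.7, 87.5, 42.7, 0.0, 102.2, 110.6, 0.0, 74.2, 98.0, 9.8, 124.6, 72.8, 48.3.
Season total = 1442.7 DD.
Complete generations = ⌊1442.7 / 344⌋ = 4.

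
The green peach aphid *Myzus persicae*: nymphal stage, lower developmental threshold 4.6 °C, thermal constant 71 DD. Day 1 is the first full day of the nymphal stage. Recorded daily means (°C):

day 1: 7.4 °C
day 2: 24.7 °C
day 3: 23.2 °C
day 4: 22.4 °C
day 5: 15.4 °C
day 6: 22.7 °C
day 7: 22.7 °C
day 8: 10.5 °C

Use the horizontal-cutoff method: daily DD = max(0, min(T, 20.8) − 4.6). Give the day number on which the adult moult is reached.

day 6

Daily DD above 4.6 °C (capped at 16.2): 2.8, 16.2, 16.2, 16.2, 10.8, 16.2, 16.2, 5.9.
Cumulative: 2.8, 19.0, 35.2, 51.4, 62.2, 78.4, 94.6, 100.5.
The total first reaches 71 DD on day 6.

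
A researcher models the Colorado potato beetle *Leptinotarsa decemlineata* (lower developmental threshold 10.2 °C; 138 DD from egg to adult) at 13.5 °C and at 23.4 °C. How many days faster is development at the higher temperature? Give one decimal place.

31.4 days

At 13.5 °C: 138 / (13.5 − 10.2) = 138 / 3.3 = 41.818 d.
At 23.4 °C: 138 / (23.4 − 10.2) = 138 / 13.2 = 10.455 d.
Difference = |41.818 − 10.455| = 31.364 ≈ 31.4 days.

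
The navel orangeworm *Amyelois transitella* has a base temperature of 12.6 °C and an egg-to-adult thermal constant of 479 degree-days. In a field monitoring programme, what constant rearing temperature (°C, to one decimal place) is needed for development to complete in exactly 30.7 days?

28.2 °C

Required daily accumulation = 479 / 30.7 = 15.603 DD/day.
T = T_base + 15.603 = 12.6 + 15.603 = 28.203 ≈ 28.2 °C.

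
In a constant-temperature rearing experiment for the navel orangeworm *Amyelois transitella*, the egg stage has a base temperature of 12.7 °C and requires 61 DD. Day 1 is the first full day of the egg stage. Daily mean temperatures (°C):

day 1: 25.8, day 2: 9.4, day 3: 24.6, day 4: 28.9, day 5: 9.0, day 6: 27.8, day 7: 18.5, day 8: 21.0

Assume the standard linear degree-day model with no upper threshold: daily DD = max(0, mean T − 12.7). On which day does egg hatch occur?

day 7

Daily DD above 12.7 °C: 13.1, 0.0, 11.9, 16.2, 0.0, 15.1, 5.8, 8.3.
Cumulative: 13.1, 13.1, 25.0, 41.2, 41.2, 56.3, 62.1, 70.4.
The total first reaches 61 DD on day 7.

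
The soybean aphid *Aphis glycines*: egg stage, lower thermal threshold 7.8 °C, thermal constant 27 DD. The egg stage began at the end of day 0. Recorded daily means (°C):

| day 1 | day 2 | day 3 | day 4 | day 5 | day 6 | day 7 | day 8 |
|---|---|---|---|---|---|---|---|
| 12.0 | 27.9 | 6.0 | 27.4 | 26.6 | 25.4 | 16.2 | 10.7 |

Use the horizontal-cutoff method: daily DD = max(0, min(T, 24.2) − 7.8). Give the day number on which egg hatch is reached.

Daily DD above 7.8 °C (capped at 16.4): 4.2, 16.4, 0.0, 16.4, 16.4, 16.4, 8.4, 2.9.
Cumulative: 4.2, 20.6, 20.6, 37.0, 53.4, 69.8, 78.2, 81.1.
The total first reaches 27 DD on day 4.

day 4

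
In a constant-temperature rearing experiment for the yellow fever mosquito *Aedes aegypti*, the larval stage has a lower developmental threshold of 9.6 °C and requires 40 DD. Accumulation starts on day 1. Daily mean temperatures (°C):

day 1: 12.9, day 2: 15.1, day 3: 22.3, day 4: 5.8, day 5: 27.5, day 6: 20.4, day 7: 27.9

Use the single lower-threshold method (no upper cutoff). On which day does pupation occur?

day 6

Daily DD above 9.6 °C: 3.3, 5.5, 12.7, 0.0, 17.9, 10.8, 18.3.
Cumulative: 3.3, 8.8, 21.5, 21.5, 39.4, 50.2, 68.5.
The total first reaches 40 DD on day 6.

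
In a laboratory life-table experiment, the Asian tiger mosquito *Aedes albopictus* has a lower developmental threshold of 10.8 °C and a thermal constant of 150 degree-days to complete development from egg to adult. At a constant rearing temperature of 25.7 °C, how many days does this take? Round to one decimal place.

Daily accumulation = 25.7 − 10.8 = 14.9 DD/day.
Duration = 150 / 14.9 = 10.067 ≈ 10.1 days.

10.1 days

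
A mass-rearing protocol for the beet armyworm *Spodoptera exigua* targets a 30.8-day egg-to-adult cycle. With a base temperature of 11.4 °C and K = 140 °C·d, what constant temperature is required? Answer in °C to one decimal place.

15.9 °C

Required daily accumulation = 140 / 30.8 = 4.545 DD/day.
T = T_base + 4.545 = 11.4 + 4.545 = 15.945 ≈ 15.9 °C.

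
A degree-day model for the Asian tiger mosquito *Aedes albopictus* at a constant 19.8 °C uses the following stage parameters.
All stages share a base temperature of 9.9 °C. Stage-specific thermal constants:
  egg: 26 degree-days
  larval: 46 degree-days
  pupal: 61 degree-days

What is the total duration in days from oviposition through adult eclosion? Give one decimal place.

Daily accumulation at 19.8 °C = 19.8 − 9.9 = 9.9 DD/day.
Total K = 26 + 46 + 61 = 133 DD.
Total duration = 133 / 9.9 = 13.434 ≈ 13.4 days.

13.4 days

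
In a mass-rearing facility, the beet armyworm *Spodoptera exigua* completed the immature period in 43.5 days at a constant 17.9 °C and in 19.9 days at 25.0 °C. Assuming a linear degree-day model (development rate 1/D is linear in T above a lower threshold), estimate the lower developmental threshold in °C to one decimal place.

Equal thermal constants: D₁(T₁ − T_b) = D₂(T₂ − T_b).
43.5·(17.9 − T_b) = 19.9·(25.0 − T_b)
T_b = (43.5·17.9 − 19.9·25.0) / (43.5 − 19.9) = 281.15 / 23.6 = 11.913 °C ≈ 11.9 °C.

11.9 °C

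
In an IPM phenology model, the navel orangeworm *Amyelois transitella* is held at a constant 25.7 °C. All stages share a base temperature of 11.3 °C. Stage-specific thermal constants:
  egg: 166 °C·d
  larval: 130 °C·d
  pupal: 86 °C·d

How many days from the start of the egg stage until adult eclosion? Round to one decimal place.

Daily accumulation at 25.7 °C = 25.7 − 11.3 = 14.4 DD/day.
Total K = 166 + 130 + 86 = 382 DD.
Total duration = 382 / 14.4 = 26.528 ≈ 26.5 days.

26.5 days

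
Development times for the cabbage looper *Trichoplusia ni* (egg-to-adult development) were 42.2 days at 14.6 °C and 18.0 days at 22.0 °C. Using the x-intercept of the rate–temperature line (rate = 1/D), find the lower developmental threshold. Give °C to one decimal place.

9.1 °C

Under the model K = D·(T − T_b), so D₁·(T₁ − T_b) = D₂·(T₂ − T_b).
42.2·(14.6 − T_b) = 18.0·(22.0 − T_b)
T_b = (42.2·14.6 − 18.0·22.0) / (42.2 − 18.0) = 220.12 / 24.2 = 9.096 °C ≈ 9.1 °C.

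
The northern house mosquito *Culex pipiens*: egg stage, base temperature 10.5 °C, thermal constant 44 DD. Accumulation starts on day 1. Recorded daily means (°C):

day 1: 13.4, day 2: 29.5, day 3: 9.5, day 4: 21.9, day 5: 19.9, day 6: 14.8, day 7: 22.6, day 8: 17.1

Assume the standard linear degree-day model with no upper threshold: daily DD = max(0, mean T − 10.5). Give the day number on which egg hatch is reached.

day 6

Daily DD above 10.5 °C: 2.9, 19.0, 0.0, 11.4, 9.4, 4.3, 12.1, 6.6.
Cumulative: 2.9, 21.9, 21.9, 33.3, 42.7, 47.0, 59.1, 65.7.
The total first reaches 44 DD on day 6.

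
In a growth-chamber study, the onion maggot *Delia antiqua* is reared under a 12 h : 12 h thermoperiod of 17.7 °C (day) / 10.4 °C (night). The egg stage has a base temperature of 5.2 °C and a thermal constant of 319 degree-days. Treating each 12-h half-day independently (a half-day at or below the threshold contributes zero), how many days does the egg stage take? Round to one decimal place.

36.0 days

Day half: max(0, 17.7 − 5.2) × 0.5 = 12.5 × 0.5 = 6.25 DD.
Night half: max(0, 10.4 − 5.2) × 0.5 = 5.2 × 0.5 = 2.60 DD.
Per 24 h: 8.85 DD/day.
Duration = 319 / 8.85 = 36.045 ≈ 36.0 days.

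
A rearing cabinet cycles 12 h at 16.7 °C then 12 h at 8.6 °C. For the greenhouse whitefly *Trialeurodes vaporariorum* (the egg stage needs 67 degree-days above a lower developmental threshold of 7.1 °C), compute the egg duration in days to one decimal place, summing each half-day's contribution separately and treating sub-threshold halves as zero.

12.1 days

Day half: max(0, 16.7 − 7.1) × 0.5 = 9.6 × 0.5 = 4.80 DD.
Night half: max(0, 8.6 − 7.1) × 0.5 = 1.5 × 0.5 = 0.75 DD.
Per 24 h: 5.55 DD/day.
Duration = 67 / 5.55 = 12.072 ≈ 12.1 days.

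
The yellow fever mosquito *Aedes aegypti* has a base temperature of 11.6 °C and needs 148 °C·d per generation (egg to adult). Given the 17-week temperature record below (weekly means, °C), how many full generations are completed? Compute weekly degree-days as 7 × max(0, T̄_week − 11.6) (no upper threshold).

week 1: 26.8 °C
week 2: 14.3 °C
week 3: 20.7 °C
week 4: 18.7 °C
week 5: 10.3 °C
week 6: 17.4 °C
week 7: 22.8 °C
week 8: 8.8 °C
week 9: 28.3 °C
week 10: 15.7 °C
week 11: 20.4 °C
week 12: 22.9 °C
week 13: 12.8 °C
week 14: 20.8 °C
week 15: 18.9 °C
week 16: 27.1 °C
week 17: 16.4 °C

6 generations

Weekly DD (7 × max(0, T̄ − 11.6)): 106.4, 18.9, 63.7, 49.7, 0.0, 40.6, 78.4, 0.0, 116.9, 28.7, 61.6, 79.1, 8.4, 64.4, 51.1, 108.5, 33.6.
Season total = 910.0 DD.
Complete generations = ⌊910.0 / 148⌋ = 6.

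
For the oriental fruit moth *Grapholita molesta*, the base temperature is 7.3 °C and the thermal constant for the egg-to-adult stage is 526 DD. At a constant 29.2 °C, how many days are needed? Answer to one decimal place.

Daily accumulation = 29.2 − 7.3 = 21.9 DD/day.
Duration = 526 / 21.9 = 24.018 ≈ 24.0 days.

24.0 days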